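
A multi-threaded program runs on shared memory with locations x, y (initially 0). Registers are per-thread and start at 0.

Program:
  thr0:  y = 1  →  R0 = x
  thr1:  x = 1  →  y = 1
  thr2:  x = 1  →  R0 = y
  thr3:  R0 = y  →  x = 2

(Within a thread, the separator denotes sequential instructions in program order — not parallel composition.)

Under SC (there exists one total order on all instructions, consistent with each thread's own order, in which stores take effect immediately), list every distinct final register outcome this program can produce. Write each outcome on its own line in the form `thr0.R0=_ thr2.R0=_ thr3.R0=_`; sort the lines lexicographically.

outcome vector order: (thr0.R0,thr2.R0,thr3.R0)
|SC outcomes| = 10

thr0.R0=0 thr2.R0=1 thr3.R0=0
thr0.R0=0 thr2.R0=1 thr3.R0=1
thr0.R0=1 thr2.R0=0 thr3.R0=0
thr0.R0=1 thr2.R0=0 thr3.R0=1
thr0.R0=1 thr2.R0=1 thr3.R0=0
thr0.R0=1 thr2.R0=1 thr3.R0=1
thr0.R0=2 thr2.R0=0 thr3.R0=0
thr0.R0=2 thr2.R0=0 thr3.R0=1
thr0.R0=2 thr2.R0=1 thr3.R0=0
thr0.R0=2 thr2.R0=1 thr3.R0=1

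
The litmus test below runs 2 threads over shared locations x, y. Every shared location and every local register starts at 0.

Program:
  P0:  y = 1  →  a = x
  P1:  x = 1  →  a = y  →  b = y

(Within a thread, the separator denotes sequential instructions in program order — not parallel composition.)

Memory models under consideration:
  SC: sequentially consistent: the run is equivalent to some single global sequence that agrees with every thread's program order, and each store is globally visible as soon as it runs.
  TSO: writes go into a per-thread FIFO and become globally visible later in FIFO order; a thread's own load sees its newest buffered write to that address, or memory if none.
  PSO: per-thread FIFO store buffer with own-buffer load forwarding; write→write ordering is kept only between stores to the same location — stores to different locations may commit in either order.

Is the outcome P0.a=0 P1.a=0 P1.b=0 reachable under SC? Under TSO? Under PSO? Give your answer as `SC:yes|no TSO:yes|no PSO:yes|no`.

SC:no TSO:yes PSO:yes

outcome vector order: (P0.a,P1.a,P1.b)
under SC → (0,1,1), (1,0,0), (1,0,1), (1,1,1)
under TSO → (0,0,0), (0,0,1), (0,1,1), (1,0,0), (1,0,1), (1,1,1)
under PSO → (0,0,0), (0,0,1), (0,1,1), (1,0,0), (1,0,1), (1,1,1)
target (0,0,0) ∈ {TSO,PSO}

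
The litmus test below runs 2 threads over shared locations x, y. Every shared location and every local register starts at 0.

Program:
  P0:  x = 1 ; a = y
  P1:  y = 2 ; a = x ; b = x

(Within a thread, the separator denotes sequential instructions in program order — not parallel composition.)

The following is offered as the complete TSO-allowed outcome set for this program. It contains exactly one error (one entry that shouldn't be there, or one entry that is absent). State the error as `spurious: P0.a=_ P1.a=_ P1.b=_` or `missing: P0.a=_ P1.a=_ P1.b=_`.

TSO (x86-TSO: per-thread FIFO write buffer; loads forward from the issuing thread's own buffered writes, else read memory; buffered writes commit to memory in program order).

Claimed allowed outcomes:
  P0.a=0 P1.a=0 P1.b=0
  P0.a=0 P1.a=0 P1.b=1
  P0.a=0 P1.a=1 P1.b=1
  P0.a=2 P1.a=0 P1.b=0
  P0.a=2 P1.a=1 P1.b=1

outcome vector order: (P0.a,P1.a,P1.b)
TSO (6): 000 001 011 200 201 211
TSO∖claimed = {201}

missing: P0.a=2 P1.a=0 P1.b=1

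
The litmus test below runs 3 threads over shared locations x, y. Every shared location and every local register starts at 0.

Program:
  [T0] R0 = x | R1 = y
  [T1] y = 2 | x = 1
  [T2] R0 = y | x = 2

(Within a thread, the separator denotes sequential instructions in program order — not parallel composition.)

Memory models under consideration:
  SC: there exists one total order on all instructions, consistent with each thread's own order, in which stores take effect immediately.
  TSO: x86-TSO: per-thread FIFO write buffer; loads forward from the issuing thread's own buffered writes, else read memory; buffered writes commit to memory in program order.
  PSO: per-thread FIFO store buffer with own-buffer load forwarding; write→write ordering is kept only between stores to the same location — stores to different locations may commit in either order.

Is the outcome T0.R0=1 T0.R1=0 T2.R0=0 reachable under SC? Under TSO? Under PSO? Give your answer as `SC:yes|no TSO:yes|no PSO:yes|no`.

SC:no TSO:no PSO:yes

outcome vector order: (T0.R0,T0.R1,T2.R0)
[SC] allowed = {(0,0,0), (0,0,2), (0,2,0), (0,2,2), (1,2,0), (1,2,2), (2,0,0), (2,2,0), (2,2,2)}
[TSO] allowed = {(0,0,0), (0,0,2), (0,2,0), (0,2,2), (1,2,0), (1,2,2), (2,0,0), (2,2,0), (2,2,2)}
[PSO] allowed = {(0,0,0), (0,0,2), (0,2,0), (0,2,2), (1,0,0), (1,0,2), (1,2,0), (1,2,2), (2,0,0), (2,2,0), (2,2,2)}
target (1,0,0) ∈ {PSO}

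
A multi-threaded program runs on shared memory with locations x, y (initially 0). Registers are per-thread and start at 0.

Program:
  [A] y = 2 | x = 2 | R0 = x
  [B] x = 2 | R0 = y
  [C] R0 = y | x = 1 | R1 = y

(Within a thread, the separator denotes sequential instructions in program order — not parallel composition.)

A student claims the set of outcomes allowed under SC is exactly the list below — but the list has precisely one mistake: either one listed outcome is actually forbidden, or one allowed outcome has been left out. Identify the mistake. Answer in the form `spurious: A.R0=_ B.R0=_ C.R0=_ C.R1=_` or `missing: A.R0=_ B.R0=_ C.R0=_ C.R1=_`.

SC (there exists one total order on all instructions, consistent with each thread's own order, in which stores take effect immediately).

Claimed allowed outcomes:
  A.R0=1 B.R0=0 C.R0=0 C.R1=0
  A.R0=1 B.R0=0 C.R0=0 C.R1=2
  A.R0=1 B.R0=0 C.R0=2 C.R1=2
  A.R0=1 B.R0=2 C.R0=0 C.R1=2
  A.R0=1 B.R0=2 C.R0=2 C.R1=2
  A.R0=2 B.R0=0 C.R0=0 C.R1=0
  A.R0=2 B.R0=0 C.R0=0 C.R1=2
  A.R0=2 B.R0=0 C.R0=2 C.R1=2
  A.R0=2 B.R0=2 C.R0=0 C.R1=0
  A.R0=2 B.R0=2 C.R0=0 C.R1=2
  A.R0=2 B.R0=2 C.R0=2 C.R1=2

outcome vector order: (A.R0,B.R0,C.R0,C.R1)
SC (10): <1 0 0 2> <1 0 2 2> <1 2 0 2> <1 2 2 2> <2 0 0 0> <2 0 0 2> <2 0 2 2> <2 2 0 0> <2 2 0 2> <2 2 2 2>
claimed∖SC = {<1 0 0 0>}

spurious: A.R0=1 B.R0=0 C.R0=0 C.R1=0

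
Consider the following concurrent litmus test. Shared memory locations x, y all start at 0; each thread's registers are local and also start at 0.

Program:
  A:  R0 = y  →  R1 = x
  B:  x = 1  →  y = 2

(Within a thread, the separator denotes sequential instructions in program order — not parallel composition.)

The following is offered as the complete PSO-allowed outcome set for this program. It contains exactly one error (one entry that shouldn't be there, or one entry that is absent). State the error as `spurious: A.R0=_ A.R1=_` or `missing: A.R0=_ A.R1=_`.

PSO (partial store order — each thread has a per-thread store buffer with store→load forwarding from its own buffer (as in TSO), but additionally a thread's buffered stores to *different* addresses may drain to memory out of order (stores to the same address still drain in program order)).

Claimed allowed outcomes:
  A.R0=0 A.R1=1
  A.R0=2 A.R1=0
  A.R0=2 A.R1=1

missing: A.R0=0 A.R1=0

outcome vector order: (A.R0,A.R1)
PSO (4): <0 0>, <0 1>, <2 0>, <2 1>
PSO∖claimed = {<0 0>}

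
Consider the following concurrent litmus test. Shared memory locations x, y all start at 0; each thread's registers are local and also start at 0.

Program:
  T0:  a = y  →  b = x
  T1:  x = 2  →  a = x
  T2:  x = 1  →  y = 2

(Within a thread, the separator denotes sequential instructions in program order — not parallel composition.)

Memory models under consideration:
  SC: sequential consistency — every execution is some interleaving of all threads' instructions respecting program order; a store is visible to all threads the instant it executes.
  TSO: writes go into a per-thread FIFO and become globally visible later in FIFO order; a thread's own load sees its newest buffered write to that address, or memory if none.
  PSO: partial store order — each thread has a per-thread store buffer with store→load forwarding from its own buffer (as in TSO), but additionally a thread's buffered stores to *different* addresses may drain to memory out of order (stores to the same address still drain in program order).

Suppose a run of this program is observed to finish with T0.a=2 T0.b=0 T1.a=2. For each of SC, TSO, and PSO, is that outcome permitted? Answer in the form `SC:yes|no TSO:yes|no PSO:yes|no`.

SC:no TSO:no PSO:yes

outcome vector order: (T0.a,T0.b,T1.a)
[SC] allowed = {<0 0 1> <0 0 2> <0 1 1> <0 1 2> <0 2 1> <0 2 2> <2 1 1> <2 1 2> <2 2 2>}
[TSO] allowed = {<0 0 1> <0 0 2> <0 1 1> <0 1 2> <0 2 1> <0 2 2> <2 1 1> <2 1 2> <2 2 2>}
[PSO] allowed = {<0 0 1> <0 0 2> <0 1 1> <0 1 2> <0 2 1> <0 2 2> <2 0 1> <2 0 2> <2 1 1> <2 1 2> <2 2 1> <2 2 2>}
target <2 0 2> ∈ {PSO}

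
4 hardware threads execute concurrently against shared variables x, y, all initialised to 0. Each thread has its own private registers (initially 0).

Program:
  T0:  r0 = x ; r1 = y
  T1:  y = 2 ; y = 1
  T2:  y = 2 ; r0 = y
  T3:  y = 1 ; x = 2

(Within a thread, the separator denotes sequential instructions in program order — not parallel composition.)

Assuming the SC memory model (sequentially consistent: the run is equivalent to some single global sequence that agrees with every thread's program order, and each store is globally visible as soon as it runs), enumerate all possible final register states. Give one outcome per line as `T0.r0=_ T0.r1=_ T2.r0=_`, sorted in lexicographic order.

outcome vector order: (T0.r0,T0.r1,T2.r0)
|SC outcomes| = 10

T0.r0=0 T0.r1=0 T2.r0=1
T0.r0=0 T0.r1=0 T2.r0=2
T0.r0=0 T0.r1=1 T2.r0=1
T0.r0=0 T0.r1=1 T2.r0=2
T0.r0=0 T0.r1=2 T2.r0=1
T0.r0=0 T0.r1=2 T2.r0=2
T0.r0=2 T0.r1=1 T2.r0=1
T0.r0=2 T0.r1=1 T2.r0=2
T0.r0=2 T0.r1=2 T2.r0=1
T0.r0=2 T0.r1=2 T2.r0=2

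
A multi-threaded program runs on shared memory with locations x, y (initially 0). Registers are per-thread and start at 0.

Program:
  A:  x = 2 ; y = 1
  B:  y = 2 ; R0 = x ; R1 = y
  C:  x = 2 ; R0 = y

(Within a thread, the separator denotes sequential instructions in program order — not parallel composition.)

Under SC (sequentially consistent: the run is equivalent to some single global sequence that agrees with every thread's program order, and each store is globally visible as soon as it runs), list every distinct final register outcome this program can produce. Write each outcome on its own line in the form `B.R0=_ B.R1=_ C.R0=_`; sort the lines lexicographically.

B.R0=0 B.R1=1 C.R0=1
B.R0=0 B.R1=1 C.R0=2
B.R0=0 B.R1=2 C.R0=1
B.R0=0 B.R1=2 C.R0=2
B.R0=2 B.R1=1 C.R0=0
B.R0=2 B.R1=1 C.R0=1
B.R0=2 B.R1=1 C.R0=2
B.R0=2 B.R1=2 C.R0=0
B.R0=2 B.R1=2 C.R0=1
B.R0=2 B.R1=2 C.R0=2

outcome vector order: (B.R0,B.R1,C.R0)
|SC outcomes| = 10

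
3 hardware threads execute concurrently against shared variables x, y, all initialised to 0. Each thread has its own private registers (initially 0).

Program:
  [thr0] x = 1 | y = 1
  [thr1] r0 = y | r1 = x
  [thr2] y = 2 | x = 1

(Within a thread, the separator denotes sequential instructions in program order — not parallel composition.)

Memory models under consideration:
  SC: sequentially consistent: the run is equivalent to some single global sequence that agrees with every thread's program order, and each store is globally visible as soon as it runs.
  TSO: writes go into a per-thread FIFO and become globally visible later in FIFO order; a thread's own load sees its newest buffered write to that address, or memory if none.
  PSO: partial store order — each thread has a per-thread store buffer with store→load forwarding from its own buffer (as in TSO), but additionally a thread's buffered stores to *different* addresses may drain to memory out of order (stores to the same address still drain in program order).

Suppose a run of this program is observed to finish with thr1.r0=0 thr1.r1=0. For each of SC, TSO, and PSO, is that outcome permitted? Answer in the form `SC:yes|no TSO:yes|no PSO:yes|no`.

SC:yes TSO:yes PSO:yes

outcome vector order: (thr1.r0,thr1.r1)
under SC → <0 0>, <0 1>, <1 1>, <2 0>, <2 1>
under TSO → <0 0>, <0 1>, <1 1>, <2 0>, <2 1>
under PSO → <0 0>, <0 1>, <1 0>, <1 1>, <2 0>, <2 1>
target <0 0> ∈ {SC,TSO,PSO}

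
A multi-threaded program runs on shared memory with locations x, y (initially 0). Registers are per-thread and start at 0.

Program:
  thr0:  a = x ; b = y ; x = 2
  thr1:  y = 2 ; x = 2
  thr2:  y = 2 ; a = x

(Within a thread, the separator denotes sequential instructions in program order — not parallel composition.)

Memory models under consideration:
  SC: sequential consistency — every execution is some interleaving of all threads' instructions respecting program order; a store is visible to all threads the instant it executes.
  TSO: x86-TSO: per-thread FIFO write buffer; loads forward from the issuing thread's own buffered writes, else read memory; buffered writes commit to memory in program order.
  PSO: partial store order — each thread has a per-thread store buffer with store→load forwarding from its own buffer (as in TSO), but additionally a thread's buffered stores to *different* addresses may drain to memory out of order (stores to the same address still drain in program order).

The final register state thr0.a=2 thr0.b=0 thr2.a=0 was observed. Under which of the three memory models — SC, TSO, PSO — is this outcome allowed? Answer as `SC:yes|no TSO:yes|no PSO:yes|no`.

SC:no TSO:no PSO:yes

outcome vector order: (thr0.a,thr0.b,thr2.a)
SC (6): 000, 002, 020, 022, 220, 222
TSO (6): 000, 002, 020, 022, 220, 222
PSO (8): 000, 002, 020, 022, 200, 202, 220, 222
target 200 ∈ {PSO}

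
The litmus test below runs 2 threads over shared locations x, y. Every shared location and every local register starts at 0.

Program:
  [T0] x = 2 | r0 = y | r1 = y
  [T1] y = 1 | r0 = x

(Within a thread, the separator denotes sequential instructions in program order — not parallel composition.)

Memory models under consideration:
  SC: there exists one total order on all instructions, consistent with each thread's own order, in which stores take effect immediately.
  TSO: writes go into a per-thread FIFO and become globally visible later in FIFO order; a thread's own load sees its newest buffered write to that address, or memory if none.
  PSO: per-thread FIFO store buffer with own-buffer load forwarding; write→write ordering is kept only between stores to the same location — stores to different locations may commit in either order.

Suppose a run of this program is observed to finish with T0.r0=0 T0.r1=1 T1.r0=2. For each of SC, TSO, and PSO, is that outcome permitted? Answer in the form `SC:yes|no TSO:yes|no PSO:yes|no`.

SC:yes TSO:yes PSO:yes

outcome vector order: (T0.r0,T0.r1,T1.r0)
[SC] allowed = {(0,0,2), (0,1,2), (1,1,0), (1,1,2)}
[TSO] allowed = {(0,0,0), (0,0,2), (0,1,0), (0,1,2), (1,1,0), (1,1,2)}
[PSO] allowed = {(0,0,0), (0,0,2), (0,1,0), (0,1,2), (1,1,0), (1,1,2)}
target (0,1,2) ∈ {SC,TSO,PSO}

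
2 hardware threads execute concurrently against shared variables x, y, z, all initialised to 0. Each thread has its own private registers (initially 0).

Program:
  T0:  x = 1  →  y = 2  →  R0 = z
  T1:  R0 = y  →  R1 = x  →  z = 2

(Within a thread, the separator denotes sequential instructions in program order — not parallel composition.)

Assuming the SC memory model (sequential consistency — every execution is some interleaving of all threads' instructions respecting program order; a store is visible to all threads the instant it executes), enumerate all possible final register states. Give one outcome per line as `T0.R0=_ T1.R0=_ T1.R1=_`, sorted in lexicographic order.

T0.R0=0 T1.R0=0 T1.R1=0
T0.R0=0 T1.R0=0 T1.R1=1
T0.R0=0 T1.R0=2 T1.R1=1
T0.R0=2 T1.R0=0 T1.R1=0
T0.R0=2 T1.R0=0 T1.R1=1
T0.R0=2 T1.R0=2 T1.R1=1

outcome vector order: (T0.R0,T1.R0,T1.R1)
|SC outcomes| = 6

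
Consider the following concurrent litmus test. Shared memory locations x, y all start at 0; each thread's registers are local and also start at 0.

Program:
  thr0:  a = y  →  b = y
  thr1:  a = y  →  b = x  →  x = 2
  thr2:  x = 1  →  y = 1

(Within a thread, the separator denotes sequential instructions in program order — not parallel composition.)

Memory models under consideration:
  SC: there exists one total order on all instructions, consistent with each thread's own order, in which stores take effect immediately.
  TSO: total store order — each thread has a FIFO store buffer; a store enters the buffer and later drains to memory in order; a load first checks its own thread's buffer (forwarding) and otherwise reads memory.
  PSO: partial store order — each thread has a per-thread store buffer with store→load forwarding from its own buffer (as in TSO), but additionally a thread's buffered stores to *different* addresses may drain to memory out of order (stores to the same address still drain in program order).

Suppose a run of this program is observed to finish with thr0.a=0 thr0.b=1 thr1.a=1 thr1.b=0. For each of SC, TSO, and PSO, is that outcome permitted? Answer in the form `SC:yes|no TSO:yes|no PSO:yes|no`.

SC:no TSO:no PSO:yes

outcome vector order: (thr0.a,thr0.b,thr1.a,thr1.b)
SC: 9 outcomes — {0/0/0/0; 0/0/0/1; 0/0/1/1; 0/1/0/0; 0/1/0/1; 0/1/1/1; 1/1/0/0; 1/1/0/1; 1/1/1/1}
TSO: 9 outcomes — {0/0/0/0; 0/0/0/1; 0/0/1/1; 0/1/0/0; 0/1/0/1; 0/1/1/1; 1/1/0/0; 1/1/0/1; 1/1/1/1}
PSO: 12 outcomes — {0/0/0/0; 0/0/0/1; 0/0/1/0; 0/0/1/1; 0/1/0/0; 0/1/0/1; 0/1/1/0; 0/1/1/1; 1/1/0/0; 1/1/0/1; 1/1/1/0; 1/1/1/1}
target 0/1/1/0 ∈ {PSO}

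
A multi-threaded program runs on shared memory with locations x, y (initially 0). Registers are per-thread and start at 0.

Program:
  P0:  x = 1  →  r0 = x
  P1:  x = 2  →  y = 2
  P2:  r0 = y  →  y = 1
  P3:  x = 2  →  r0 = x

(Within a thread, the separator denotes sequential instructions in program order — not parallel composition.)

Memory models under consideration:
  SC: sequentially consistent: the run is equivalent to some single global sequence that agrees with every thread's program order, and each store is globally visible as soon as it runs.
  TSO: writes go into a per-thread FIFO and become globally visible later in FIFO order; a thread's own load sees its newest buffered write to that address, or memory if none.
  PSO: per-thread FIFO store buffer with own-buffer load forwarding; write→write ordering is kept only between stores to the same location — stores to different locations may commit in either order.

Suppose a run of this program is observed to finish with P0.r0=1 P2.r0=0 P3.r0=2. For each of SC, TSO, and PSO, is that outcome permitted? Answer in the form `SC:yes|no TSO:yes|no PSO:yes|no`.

outcome vector order: (P0.r0,P2.r0,P3.r0)
SC (8): 101, 102, 121, 122, 201, 202, 221, 222
TSO (8): 101, 102, 121, 122, 201, 202, 221, 222
PSO (8): 101, 102, 121, 122, 201, 202, 221, 222
target 102 ∈ {SC,TSO,PSO}

SC:yes TSO:yes PSO:yes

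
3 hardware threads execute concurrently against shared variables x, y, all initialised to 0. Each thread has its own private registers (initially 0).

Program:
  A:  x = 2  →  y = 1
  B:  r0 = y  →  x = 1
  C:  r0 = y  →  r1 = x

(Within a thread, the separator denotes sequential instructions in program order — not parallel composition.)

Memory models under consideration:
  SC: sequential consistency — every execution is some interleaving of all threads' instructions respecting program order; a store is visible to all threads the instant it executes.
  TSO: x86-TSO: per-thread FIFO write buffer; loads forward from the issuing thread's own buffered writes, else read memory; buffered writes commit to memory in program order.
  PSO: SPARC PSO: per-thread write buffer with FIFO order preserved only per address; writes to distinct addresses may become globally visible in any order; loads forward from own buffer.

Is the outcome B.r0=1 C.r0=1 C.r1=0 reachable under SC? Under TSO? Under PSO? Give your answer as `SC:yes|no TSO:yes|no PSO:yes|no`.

outcome vector order: (B.r0,C.r0,C.r1)
under SC → (0,0,0) (0,0,1) (0,0,2) (0,1,1) (0,1,2) (1,0,0) (1,0,1) (1,0,2) (1,1,1) (1,1,2)
under TSO → (0,0,0) (0,0,1) (0,0,2) (0,1,1) (0,1,2) (1,0,0) (1,0,1) (1,0,2) (1,1,1) (1,1,2)
under PSO → (0,0,0) (0,0,1) (0,0,2) (0,1,0) (0,1,1) (0,1,2) (1,0,0) (1,0,1) (1,0,2) (1,1,0) (1,1,1) (1,1,2)
target (1,1,0) ∈ {PSO}

SC:no TSO:no PSO:yes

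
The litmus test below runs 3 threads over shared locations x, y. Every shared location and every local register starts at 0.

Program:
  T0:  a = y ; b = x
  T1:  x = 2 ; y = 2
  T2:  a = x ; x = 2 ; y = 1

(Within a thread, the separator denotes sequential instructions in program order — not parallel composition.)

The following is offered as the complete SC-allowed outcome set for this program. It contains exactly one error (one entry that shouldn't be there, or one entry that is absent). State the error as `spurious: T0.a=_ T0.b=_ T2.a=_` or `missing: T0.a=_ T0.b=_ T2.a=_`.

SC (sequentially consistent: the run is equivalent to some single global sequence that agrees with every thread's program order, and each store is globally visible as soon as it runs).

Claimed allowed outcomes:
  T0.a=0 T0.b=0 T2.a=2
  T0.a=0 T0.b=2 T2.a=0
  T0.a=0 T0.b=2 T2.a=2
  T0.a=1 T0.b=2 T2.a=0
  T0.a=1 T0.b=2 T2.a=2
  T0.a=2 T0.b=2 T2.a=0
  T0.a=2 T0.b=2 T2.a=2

missing: T0.a=0 T0.b=0 T2.a=0

outcome vector order: (T0.a,T0.b,T2.a)
under SC → 000 002 020 022 120 122 220 222
SC∖claimed = {000}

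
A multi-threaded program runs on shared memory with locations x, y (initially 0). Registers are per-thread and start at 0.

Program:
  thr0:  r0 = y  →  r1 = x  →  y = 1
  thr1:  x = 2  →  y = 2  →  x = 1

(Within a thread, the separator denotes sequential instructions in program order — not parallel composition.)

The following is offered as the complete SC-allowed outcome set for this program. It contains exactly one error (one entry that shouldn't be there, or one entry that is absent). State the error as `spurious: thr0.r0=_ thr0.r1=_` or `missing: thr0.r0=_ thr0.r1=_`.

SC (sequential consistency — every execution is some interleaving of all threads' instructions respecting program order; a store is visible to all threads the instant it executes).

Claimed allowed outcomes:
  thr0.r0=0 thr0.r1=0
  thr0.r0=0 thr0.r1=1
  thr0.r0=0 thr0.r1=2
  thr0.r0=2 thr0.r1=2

missing: thr0.r0=2 thr0.r1=1

outcome vector order: (thr0.r0,thr0.r1)
SC (5): <0 0>; <0 1>; <0 2>; <2 1>; <2 2>
SC∖claimed = {<2 1>}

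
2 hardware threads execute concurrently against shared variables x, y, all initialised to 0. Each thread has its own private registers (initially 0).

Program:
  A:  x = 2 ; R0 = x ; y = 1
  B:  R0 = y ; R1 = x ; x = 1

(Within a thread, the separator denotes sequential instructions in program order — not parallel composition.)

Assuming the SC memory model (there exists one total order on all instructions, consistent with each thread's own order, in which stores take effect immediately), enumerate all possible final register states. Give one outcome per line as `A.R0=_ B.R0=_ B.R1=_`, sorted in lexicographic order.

A.R0=1 B.R0=0 B.R1=0
A.R0=1 B.R0=0 B.R1=2
A.R0=2 B.R0=0 B.R1=0
A.R0=2 B.R0=0 B.R1=2
A.R0=2 B.R0=1 B.R1=2

outcome vector order: (A.R0,B.R0,B.R1)
|SC outcomes| = 5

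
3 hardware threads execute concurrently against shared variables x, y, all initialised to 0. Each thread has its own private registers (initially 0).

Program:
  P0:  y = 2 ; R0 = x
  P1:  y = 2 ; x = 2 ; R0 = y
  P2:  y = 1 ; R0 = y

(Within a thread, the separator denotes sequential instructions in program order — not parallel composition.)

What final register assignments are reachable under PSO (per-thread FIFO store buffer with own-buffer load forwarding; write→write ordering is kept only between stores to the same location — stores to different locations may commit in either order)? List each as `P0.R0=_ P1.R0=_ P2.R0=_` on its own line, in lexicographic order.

P0.R0=0 P1.R0=1 P2.R0=1
P0.R0=0 P1.R0=1 P2.R0=2
P0.R0=0 P1.R0=2 P2.R0=1
P0.R0=0 P1.R0=2 P2.R0=2
P0.R0=2 P1.R0=1 P2.R0=1
P0.R0=2 P1.R0=1 P2.R0=2
P0.R0=2 P1.R0=2 P2.R0=1
P0.R0=2 P1.R0=2 P2.R0=2

outcome vector order: (P0.R0,P1.R0,P2.R0)
|PSO outcomes| = 8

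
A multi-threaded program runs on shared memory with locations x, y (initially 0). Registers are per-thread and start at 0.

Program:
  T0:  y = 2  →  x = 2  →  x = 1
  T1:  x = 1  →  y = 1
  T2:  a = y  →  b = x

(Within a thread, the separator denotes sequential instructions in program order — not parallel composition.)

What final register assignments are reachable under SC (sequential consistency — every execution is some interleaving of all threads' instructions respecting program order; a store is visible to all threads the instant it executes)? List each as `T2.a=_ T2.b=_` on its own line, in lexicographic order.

T2.a=0 T2.b=0
T2.a=0 T2.b=1
T2.a=0 T2.b=2
T2.a=1 T2.b=1
T2.a=1 T2.b=2
T2.a=2 T2.b=0
T2.a=2 T2.b=1
T2.a=2 T2.b=2

outcome vector order: (T2.a,T2.b)
|SC outcomes| = 8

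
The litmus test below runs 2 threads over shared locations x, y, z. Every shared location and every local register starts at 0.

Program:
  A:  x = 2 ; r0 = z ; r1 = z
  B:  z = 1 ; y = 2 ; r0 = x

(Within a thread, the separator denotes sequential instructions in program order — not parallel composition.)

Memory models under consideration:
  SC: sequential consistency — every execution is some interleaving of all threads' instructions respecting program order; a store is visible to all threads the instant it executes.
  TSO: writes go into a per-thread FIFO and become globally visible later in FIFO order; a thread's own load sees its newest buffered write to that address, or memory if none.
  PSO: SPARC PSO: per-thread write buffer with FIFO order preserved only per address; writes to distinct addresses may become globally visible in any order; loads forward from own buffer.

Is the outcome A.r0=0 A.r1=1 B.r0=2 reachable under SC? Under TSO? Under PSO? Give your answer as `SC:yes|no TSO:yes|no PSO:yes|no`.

outcome vector order: (A.r0,A.r1,B.r0)
SC (4): (0,0,2), (0,1,2), (1,1,0), (1,1,2)
TSO (6): (0,0,0), (0,0,2), (0,1,0), (0,1,2), (1,1,0), (1,1,2)
PSO (6): (0,0,0), (0,0,2), (0,1,0), (0,1,2), (1,1,0), (1,1,2)
target (0,1,2) ∈ {SC,TSO,PSO}

SC:yes TSO:yes PSO:yes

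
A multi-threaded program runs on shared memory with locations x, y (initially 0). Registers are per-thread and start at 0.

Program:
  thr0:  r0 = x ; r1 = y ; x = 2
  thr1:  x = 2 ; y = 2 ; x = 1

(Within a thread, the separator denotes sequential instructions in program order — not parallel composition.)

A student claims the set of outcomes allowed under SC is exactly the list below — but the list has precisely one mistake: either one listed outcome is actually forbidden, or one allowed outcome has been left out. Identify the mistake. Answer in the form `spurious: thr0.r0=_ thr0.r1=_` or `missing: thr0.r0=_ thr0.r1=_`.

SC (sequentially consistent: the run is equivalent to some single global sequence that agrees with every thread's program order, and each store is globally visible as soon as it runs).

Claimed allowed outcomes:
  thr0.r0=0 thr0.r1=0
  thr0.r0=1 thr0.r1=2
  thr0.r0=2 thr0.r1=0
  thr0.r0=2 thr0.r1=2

outcome vector order: (thr0.r0,thr0.r1)
under SC → 0/0 0/2 1/2 2/0 2/2
SC∖claimed = {0/2}

missing: thr0.r0=0 thr0.r1=2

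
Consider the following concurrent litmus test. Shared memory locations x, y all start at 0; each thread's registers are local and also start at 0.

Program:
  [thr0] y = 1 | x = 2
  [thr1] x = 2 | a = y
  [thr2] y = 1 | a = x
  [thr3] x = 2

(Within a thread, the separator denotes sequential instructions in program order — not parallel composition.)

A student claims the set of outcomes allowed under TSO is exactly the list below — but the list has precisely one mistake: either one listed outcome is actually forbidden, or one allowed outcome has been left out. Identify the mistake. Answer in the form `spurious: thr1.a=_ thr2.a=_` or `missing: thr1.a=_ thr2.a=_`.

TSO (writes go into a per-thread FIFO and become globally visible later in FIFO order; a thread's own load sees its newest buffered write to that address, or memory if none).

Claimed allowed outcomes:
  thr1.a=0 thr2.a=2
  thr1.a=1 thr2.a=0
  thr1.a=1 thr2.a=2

outcome vector order: (thr1.a,thr2.a)
[TSO] allowed = {<0 0>, <0 2>, <1 0>, <1 2>}
TSO∖claimed = {<0 0>}

missing: thr1.a=0 thr2.a=0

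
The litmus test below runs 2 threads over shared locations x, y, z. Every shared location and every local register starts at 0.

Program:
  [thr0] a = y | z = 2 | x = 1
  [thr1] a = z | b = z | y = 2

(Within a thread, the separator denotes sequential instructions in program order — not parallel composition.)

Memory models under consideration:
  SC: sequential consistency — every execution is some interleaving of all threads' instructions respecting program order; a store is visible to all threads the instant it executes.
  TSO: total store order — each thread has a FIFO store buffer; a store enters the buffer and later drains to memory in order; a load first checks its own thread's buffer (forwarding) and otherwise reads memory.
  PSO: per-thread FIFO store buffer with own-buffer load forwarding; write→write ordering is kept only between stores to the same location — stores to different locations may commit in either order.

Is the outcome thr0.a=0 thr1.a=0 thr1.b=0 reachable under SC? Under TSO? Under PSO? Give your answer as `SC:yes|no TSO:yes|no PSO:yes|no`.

outcome vector order: (thr0.a,thr1.a,thr1.b)
[SC] allowed = {0/0/0 0/0/2 0/2/2 2/0/0}
[TSO] allowed = {0/0/0 0/0/2 0/2/2 2/0/0}
[PSO] allowed = {0/0/0 0/0/2 0/2/2 2/0/0}
target 0/0/0 ∈ {SC,TSO,PSO}

SC:yes TSO:yes PSO:yes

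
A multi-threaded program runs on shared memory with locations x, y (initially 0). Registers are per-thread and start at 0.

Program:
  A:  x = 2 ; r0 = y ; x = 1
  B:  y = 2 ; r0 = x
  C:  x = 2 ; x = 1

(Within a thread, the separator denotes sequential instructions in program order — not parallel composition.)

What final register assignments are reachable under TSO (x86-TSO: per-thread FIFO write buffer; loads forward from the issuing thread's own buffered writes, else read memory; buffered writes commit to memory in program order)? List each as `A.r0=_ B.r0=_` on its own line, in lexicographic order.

outcome vector order: (A.r0,B.r0)
|TSO outcomes| = 6

A.r0=0 B.r0=0
A.r0=0 B.r0=1
A.r0=0 B.r0=2
A.r0=2 B.r0=0
A.r0=2 B.r0=1
A.r0=2 B.r0=2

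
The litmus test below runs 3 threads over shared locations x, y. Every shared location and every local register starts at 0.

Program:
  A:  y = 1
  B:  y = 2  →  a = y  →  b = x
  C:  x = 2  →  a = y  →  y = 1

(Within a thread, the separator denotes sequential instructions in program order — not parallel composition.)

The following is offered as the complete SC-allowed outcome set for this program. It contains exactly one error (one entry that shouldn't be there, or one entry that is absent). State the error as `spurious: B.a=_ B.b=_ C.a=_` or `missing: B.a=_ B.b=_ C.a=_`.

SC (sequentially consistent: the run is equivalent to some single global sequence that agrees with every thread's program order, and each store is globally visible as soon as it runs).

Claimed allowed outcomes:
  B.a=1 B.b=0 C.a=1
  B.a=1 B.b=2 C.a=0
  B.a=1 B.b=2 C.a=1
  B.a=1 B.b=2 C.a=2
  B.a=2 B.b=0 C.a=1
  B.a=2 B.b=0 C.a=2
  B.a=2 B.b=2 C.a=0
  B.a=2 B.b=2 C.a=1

missing: B.a=2 B.b=2 C.a=2

outcome vector order: (B.a,B.b,C.a)
SC: 9 outcomes — {101, 120, 121, 122, 201, 202, 220, 221, 222}
SC∖claimed = {222}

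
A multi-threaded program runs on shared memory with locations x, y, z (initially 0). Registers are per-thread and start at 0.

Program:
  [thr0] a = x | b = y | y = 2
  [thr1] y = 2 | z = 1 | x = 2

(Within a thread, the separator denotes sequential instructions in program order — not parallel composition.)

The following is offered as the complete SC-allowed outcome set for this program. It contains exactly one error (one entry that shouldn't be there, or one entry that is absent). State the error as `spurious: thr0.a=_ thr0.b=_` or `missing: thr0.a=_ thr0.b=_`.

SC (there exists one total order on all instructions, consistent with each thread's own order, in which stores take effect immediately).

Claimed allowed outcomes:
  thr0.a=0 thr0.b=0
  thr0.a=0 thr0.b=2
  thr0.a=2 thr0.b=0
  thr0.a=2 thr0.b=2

spurious: thr0.a=2 thr0.b=0

outcome vector order: (thr0.a,thr0.b)
under SC → (0,0) (0,2) (2,2)
claimed∖SC = {(2,0)}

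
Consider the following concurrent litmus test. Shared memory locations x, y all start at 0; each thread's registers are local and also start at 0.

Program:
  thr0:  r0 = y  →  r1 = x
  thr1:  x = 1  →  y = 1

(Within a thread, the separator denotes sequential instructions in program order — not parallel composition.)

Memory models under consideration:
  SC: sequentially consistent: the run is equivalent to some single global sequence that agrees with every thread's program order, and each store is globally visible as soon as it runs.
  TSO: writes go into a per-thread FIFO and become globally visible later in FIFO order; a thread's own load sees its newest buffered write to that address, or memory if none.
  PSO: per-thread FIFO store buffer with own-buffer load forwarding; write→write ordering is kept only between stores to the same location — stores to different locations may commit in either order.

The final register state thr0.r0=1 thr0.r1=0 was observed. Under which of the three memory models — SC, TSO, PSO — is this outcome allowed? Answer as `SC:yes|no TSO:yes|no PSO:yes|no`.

outcome vector order: (thr0.r0,thr0.r1)
under SC → <0 0>, <0 1>, <1 1>
under TSO → <0 0>, <0 1>, <1 1>
under PSO → <0 0>, <0 1>, <1 0>, <1 1>
target <1 0> ∈ {PSO}

SC:no TSO:no PSO:yes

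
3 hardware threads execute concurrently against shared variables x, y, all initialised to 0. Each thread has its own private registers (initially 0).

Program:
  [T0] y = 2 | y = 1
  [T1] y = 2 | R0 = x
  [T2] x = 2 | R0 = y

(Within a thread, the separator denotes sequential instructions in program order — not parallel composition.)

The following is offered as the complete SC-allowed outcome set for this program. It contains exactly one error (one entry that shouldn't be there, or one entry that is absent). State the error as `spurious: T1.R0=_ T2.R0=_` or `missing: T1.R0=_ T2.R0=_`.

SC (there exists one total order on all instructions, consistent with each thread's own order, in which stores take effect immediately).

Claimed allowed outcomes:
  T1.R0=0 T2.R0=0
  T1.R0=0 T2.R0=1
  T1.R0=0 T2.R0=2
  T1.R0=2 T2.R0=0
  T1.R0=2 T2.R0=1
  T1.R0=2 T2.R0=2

spurious: T1.R0=0 T2.R0=0

outcome vector order: (T1.R0,T2.R0)
SC: 5 outcomes — {0/1 0/2 2/0 2/1 2/2}
claimed∖SC = {0/0}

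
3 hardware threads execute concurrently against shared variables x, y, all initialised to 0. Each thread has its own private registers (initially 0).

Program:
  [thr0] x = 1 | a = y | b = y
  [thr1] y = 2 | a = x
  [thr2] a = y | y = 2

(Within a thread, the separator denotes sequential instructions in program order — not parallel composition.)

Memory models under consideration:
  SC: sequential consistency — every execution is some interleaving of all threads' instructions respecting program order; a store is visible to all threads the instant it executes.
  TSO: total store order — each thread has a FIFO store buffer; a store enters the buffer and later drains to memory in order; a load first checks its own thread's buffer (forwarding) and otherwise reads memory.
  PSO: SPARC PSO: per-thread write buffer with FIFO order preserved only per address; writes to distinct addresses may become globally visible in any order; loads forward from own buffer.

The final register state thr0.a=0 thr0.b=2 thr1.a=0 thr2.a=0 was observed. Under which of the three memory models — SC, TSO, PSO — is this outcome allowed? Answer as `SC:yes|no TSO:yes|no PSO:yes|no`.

outcome vector order: (thr0.a,thr0.b,thr1.a,thr2.a)
under SC → (0,0,1,0), (0,0,1,2), (0,2,1,0), (0,2,1,2), (2,2,0,0), (2,2,0,2), (2,2,1,0), (2,2,1,2)
under TSO → (0,0,0,0), (0,0,0,2), (0,0,1,0), (0,0,1,2), (0,2,0,0), (0,2,0,2), (0,2,1,0), (0,2,1,2), (2,2,0,0), (2,2,0,2), (2,2,1,0), (2,2,1,2)
under PSO → (0,0,0,0), (0,0,0,2), (0,0,1,0), (0,0,1,2), (0,2,0,0), (0,2,0,2), (0,2,1,0), (0,2,1,2), (2,2,0,0), (2,2,0,2), (2,2,1,0), (2,2,1,2)
target (0,2,0,0) ∈ {TSO,PSO}

SC:no TSO:yes PSO:yes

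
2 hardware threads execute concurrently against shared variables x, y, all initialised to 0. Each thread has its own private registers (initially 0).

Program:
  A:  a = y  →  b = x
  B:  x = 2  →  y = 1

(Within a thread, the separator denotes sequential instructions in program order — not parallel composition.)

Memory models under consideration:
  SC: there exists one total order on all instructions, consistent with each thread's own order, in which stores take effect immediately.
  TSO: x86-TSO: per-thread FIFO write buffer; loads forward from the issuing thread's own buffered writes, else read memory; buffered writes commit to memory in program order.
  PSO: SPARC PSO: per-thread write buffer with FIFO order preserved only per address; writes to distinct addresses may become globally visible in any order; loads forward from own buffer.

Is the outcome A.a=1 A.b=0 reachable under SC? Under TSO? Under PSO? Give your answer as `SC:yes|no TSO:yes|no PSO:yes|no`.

outcome vector order: (A.a,A.b)
SC (3): (0,0), (0,2), (1,2)
TSO (3): (0,0), (0,2), (1,2)
PSO (4): (0,0), (0,2), (1,0), (1,2)
target (1,0) ∈ {PSO}

SC:no TSO:no PSO:yes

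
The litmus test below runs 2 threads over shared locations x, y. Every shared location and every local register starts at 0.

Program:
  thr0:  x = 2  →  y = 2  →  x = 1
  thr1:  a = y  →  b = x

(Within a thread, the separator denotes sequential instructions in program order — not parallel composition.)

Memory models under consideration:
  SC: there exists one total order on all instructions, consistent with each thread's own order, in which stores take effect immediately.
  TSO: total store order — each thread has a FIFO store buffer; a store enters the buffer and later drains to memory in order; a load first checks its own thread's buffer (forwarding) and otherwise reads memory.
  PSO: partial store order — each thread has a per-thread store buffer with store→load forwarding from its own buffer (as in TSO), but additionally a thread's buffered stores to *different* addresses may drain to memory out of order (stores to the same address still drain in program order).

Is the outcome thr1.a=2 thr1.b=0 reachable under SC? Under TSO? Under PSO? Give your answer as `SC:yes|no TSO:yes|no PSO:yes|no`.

outcome vector order: (thr1.a,thr1.b)
[SC] allowed = {<0 0>; <0 1>; <0 2>; <2 1>; <2 2>}
[TSO] allowed = {<0 0>; <0 1>; <0 2>; <2 1>; <2 2>}
[PSO] allowed = {<0 0>; <0 1>; <0 2>; <2 0>; <2 1>; <2 2>}
target <2 0> ∈ {PSO}

SC:no TSO:no PSO:yes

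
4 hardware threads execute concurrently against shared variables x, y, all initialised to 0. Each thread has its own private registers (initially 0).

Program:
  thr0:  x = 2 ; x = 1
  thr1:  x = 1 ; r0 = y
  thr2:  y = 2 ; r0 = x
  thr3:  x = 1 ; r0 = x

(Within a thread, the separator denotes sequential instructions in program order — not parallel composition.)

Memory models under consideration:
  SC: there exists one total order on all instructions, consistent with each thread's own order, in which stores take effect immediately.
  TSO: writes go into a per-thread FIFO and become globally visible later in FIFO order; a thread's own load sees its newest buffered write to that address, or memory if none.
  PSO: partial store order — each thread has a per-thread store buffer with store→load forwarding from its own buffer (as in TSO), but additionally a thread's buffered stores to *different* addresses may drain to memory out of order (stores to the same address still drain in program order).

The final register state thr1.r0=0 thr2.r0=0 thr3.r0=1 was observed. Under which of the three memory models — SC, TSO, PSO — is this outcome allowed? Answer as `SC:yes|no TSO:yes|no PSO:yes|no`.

SC:no TSO:yes PSO:yes

outcome vector order: (thr1.r0,thr2.r0,thr3.r0)
[SC] allowed = {011 012 021 022 201 202 211 212 221 222}
[TSO] allowed = {001 002 011 012 021 022 201 202 211 212 221 222}
[PSO] allowed = {001 002 011 012 021 022 201 202 211 212 221 222}
target 001 ∈ {TSO,PSO}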